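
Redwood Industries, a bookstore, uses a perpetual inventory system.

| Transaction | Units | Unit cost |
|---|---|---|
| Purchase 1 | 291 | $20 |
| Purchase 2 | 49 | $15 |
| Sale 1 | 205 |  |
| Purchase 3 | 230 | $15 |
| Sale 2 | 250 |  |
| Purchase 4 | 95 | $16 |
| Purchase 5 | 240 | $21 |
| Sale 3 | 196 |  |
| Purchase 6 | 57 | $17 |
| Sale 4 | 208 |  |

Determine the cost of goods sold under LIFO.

COGS = $15,474

Sale 1 (205) [LIFO — newest first]: 49 @ $15 + 156 @ $20 = $3,855
Sale 2 (250) [LIFO — newest first]: 230 @ $15 + 20 @ $20 = $3,850
Sale 3 (196) [LIFO — newest first]: 196 @ $21 = $4,116
Sale 4 (208) [LIFO — newest first]: 57 @ $17 + 44 @ $21 + 95 @ $16 + 12 @ $20 = $3,653
Total COGS = $3,855 + $3,850 + $4,116 + $3,653 = $15,474
Ending inventory: 103 @ $20 = $2,060
Check: goods available $17,534 = COGS $15,474 + ending $2,060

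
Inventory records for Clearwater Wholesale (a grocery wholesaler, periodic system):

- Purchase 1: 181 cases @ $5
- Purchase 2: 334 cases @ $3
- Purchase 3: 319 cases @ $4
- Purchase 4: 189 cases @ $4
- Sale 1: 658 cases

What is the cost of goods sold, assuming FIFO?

COGS = $2,479

Sale 1 (658) [FIFO — oldest first]: 181 @ $5 + 334 @ $3 + 143 @ $4 = $2,479
Ending inventory: 176 @ $4 + 189 @ $4 = $1,460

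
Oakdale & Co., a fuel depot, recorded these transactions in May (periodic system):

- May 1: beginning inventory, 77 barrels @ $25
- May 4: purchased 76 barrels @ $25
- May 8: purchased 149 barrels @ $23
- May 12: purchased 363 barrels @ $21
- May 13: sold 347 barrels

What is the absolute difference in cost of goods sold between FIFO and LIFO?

$910

FIFO COGS: 77 @ $25 + 76 @ $25 + 149 @ $23 + 45 @ $21 = $8,197
LIFO COGS: 347 @ $21 = $7,287
Difference = |$8,197 − $7,287| = $910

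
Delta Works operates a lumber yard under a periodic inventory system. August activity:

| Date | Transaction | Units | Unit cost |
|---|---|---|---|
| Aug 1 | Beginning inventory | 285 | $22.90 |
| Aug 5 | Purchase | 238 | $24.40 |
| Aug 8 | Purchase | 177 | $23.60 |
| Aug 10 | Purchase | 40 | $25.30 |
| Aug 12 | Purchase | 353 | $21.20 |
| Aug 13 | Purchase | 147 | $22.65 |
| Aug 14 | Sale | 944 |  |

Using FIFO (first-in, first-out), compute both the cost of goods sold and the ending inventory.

COGS = $21,847.70; ending inventory = $6,488.35

Aug 14, 944 sold [FIFO — oldest first]: 285 @ $22.90 + 238 @ $24.40 + 177 @ $23.60 + 40 @ $25.30 + 204 @ $21.20 = $21,847.70
Ending inventory: 149 @ $21.20 + 147 @ $22.65 = $6,488.35
Check: goods available $28,336.05 = COGS $21,847.70 + ending $6,488.35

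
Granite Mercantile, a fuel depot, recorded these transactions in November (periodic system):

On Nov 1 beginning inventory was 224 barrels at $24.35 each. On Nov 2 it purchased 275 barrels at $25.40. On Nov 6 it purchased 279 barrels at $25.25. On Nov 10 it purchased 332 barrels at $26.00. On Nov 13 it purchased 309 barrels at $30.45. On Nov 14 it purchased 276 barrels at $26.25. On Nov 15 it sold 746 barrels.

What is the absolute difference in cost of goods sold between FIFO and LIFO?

FIFO COGS: 224 @ $24.35 + 275 @ $25.40 + 247 @ $25.25 = $18,676.15
LIFO COGS: 276 @ $26.25 + 309 @ $30.45 + 161 @ $26.00 = $20,840.05
Difference = |$18,676.15 − $20,840.05| = $2,163.90

$2,163.90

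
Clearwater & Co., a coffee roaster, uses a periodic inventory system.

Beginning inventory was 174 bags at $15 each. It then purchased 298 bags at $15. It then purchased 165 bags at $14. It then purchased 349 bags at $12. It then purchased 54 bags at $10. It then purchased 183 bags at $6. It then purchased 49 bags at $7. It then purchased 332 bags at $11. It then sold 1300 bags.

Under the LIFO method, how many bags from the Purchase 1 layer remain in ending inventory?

130

Sale 1 (1300) [LIFO — newest first]: 332 @ $11 + 49 @ $7 + 183 @ $6 + 54 @ $10 + 349 @ $12 + 165 @ $14 + 168 @ $15 = $14,651
Ending inventory: 174 @ $15 + 130 @ $15 = $4,560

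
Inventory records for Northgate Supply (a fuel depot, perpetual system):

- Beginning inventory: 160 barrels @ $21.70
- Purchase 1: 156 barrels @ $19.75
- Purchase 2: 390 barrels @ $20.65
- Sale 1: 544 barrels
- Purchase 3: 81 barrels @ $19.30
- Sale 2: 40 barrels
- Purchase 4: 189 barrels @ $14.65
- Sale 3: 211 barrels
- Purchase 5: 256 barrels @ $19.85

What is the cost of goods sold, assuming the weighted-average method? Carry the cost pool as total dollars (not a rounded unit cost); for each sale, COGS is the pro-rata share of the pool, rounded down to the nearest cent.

After Beginning: 160 on hand, pool $3,472.00 (≈ $21.7000 each)
After Purchase 1: 316 on hand, pool $6,553.00 (≈ $20.7373 each)
After Purchase 2: 706 on hand, pool $14,606.50 (≈ $20.6891 each)
Sale 1, sell 544: 544/706 × $14,606.50 → $11,254.86
After Purchase 3: 243 on hand, pool $4,914.94 (≈ $20.2261 each)
Sale 2, sell 40: 40/243 × $4,914.94 → $809.04
After Purchase 4: 392 on hand, pool $6,874.75 (≈ $17.5376 each)
Sale 3, sell 211: 211/392 × $6,874.75 → $3,700.43
After Purchase 5: 437 on hand, pool $8,255.92 (≈ $18.8923 each)
Total COGS = $11,254.86 + $809.04 + $3,700.43 = $15,764.33
Ending inventory (cost pool remaining) = $8,255.92
Check: goods available $24,020.25 = COGS $15,764.33 + ending $8,255.92

COGS = $15,764.33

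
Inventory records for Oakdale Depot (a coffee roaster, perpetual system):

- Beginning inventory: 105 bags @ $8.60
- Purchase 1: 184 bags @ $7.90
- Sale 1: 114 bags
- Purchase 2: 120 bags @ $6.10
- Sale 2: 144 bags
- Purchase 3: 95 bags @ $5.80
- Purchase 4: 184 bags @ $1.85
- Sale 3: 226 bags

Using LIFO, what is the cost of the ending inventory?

Ending inventory = $1,573.80

Sale 1 (114) [LIFO — newest first]: 114 @ $7.90 = $900.60
Sale 2 (144) [LIFO — newest first]: 120 @ $6.10 + 24 @ $7.90 = $921.60
Sale 3 (226) [LIFO — newest first]: 184 @ $1.85 + 42 @ $5.80 = $584.00
Total COGS = $900.60 + $921.60 + $584.00 = $2,406.20
Ending inventory: 105 @ $8.60 + 46 @ $7.90 + 53 @ $5.80 = $1,573.80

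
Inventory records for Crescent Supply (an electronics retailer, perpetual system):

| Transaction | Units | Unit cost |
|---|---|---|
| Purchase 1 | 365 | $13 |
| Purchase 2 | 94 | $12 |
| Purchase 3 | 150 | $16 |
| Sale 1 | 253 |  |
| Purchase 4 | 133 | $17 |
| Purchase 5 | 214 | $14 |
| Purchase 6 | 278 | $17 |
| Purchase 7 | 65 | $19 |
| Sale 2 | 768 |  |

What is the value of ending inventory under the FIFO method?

Sale 1 (253) [FIFO — oldest first]: 253 @ $13 = $3,289
Sale 2 (768) [FIFO — oldest first]: 112 @ $13 + 94 @ $12 + 150 @ $16 + 133 @ $17 + 214 @ $14 + 65 @ $17 = $11,346
Total COGS = $3,289 + $11,346 = $14,635
Ending inventory: 213 @ $17 + 65 @ $19 = $4,856
Check: goods available $19,491 = COGS $14,635 + ending $4,856

Ending inventory = $4,856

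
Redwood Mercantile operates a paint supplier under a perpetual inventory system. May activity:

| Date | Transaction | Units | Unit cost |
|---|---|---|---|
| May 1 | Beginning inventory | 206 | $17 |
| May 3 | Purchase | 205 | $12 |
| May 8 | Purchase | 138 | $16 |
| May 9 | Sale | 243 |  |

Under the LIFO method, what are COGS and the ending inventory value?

COGS = $3,468; ending inventory = $4,702

May 9, 243 sold [LIFO — newest first]: 138 @ $16 + 105 @ $12 = $3,468
Ending inventory: 206 @ $17 + 100 @ $12 = $4,702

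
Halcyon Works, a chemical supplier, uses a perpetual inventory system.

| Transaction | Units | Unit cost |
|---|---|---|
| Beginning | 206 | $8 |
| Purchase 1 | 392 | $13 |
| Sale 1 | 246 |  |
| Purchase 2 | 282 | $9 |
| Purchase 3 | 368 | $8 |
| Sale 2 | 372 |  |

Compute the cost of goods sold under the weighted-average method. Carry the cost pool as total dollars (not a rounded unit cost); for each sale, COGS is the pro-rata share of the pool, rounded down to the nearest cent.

COGS = $6,283.30

After Beginning: 206 on hand, pool $1,648.00 (≈ $8.0000 each)
After Purchase 1: 598 on hand, pool $6,744.00 (≈ $11.2776 each)
Sale 1, sell 246: 246/598 × $6,744.00 → $2,774.28
After Purchase 2: 634 on hand, pool $6,507.72 (≈ $10.2645 each)
After Purchase 3: 1002 on hand, pool $9,451.72 (≈ $9.4329 each)
Sale 2, sell 372: 372/1002 × $9,451.72 → $3,509.02
Total COGS = $2,774.28 + $3,509.02 = $6,283.30
Ending inventory (cost pool remaining) = $5,942.70
Check: goods available $12,226.00 = COGS $6,283.30 + ending $5,942.70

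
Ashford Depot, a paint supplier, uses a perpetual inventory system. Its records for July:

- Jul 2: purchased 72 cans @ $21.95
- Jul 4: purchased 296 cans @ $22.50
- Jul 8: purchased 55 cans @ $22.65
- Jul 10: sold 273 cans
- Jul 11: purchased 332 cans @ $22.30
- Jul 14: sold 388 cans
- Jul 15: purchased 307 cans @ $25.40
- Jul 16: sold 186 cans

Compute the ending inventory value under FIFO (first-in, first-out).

Ending inventory = $5,461.00

Jul 10, 273 sold [FIFO — oldest first]: 72 @ $21.95 + 201 @ $22.50 = $6,102.90
Jul 14, 388 sold [FIFO — oldest first]: 95 @ $22.50 + 55 @ $22.65 + 238 @ $22.30 = $8,690.65
Jul 16, 186 sold [FIFO — oldest first]: 94 @ $22.30 + 92 @ $25.40 = $4,433.00
Total COGS = $6,102.90 + $8,690.65 + $4,433.00 = $19,226.55
Ending inventory: 215 @ $25.40 = $5,461.00
Check: goods available $24,687.55 = COGS $19,226.55 + ending $5,461.00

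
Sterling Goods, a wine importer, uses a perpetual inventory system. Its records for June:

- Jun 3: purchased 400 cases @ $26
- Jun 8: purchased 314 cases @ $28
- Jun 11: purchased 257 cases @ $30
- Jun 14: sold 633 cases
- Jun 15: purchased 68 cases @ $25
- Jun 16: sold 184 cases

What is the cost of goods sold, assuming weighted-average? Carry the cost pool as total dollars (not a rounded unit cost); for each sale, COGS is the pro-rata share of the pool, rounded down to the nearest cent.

COGS = $22,551.98

After Jun 3: 400 on hand, pool $10,400.00 (≈ $26.0000 each)
After Jun 8: 714 on hand, pool $19,192.00 (≈ $26.8796 each)
After Jun 11: 971 on hand, pool $26,902.00 (≈ $27.7055 each)
Jun 14, sell 633: 633/971 × $26,902.00 → $17,537.55
After Jun 15: 406 on hand, pool $11,064.45 (≈ $27.2523 each)
Jun 16, sell 184: 184/406 × $11,064.45 → $5,014.43
Total COGS = $17,537.55 + $5,014.43 = $22,551.98
Ending inventory (cost pool remaining) = $6,050.02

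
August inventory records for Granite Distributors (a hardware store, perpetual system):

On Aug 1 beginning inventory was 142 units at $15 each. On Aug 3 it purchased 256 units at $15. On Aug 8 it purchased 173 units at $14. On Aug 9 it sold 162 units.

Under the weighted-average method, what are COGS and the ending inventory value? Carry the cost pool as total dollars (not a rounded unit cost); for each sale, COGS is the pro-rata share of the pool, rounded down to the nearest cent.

COGS = $2,380.91; ending inventory = $6,011.09

After Aug 1: 142 on hand, pool $2,130.00 (≈ $15.0000 each)
After Aug 3: 398 on hand, pool $5,970.00 (≈ $15.0000 each)
After Aug 8: 571 on hand, pool $8,392.00 (≈ $14.6970 each)
Aug 9, sell 162: 162/571 × $8,392.00 → $2,380.91
Ending inventory (cost pool remaining) = $6,011.09
Check: goods available $8,392.00 = COGS $2,380.91 + ending $6,011.09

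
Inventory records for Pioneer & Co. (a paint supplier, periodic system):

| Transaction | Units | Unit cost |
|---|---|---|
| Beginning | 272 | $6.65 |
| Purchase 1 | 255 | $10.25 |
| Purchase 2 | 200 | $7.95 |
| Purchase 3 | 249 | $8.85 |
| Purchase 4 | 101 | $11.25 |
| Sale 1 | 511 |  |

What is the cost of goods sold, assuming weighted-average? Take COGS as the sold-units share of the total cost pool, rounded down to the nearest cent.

COGS = $4,437.42

Sale 1, sell 511: 511/1077 × $9,352.45 → $4,437.42
Ending inventory (cost pool remaining) = $4,915.03
Check: goods available $9,352.45 = COGS $4,437.42 + ending $4,915.03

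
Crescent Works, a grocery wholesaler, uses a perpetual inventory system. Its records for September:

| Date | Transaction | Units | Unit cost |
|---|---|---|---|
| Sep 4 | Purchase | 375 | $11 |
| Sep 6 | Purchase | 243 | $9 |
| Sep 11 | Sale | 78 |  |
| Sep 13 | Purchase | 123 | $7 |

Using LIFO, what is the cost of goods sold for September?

COGS = $702

Sep 11, 78 sold [LIFO — newest first]: 78 @ $9 = $702
Ending inventory: 375 @ $11 + 165 @ $9 + 123 @ $7 = $6,471
Check: goods available $7,173 = COGS $702 + ending $6,471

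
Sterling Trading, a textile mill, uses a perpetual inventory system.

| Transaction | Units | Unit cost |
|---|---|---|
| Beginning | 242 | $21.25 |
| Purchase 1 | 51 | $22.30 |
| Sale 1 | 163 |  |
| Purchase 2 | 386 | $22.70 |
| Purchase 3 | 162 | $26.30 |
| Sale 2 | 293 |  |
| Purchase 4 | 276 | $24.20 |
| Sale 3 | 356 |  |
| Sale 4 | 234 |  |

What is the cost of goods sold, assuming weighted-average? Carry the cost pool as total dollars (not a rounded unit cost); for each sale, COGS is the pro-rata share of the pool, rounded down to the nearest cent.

After Beginning: 242 on hand, pool $5,142.50 (≈ $21.2500 each)
After Purchase 1: 293 on hand, pool $6,279.80 (≈ $21.4328 each)
Sale 1, sell 163: 163/293 × $6,279.80 → $3,493.54
After Purchase 2: 516 on hand, pool $11,548.46 (≈ $22.3807 each)
After Purchase 3: 678 on hand, pool $15,809.06 (≈ $23.3172 each)
Sale 2, sell 293: 293/678 × $15,809.06 → $6,831.93
After Purchase 4: 661 on hand, pool $15,656.33 (≈ $23.6858 each)
Sale 3, sell 356: 356/661 × $15,656.33 → $8,432.15
Sale 4, sell 234: 234/305 × $7,224.18 → $5,542.48
Total COGS = $3,493.54 + $6,831.93 + $8,432.15 + $5,542.48 = $24,300.10
Ending inventory (cost pool remaining) = $1,681.70

COGS = $24,300.10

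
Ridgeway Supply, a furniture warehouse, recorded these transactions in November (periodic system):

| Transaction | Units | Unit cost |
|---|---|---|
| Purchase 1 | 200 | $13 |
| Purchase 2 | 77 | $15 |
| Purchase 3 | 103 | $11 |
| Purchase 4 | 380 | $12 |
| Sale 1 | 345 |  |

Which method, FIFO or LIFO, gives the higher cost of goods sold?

FIFO COGS: 200 @ $13 + 77 @ $15 + 68 @ $11 = $4,503
LIFO COGS: 345 @ $12 = $4,140

FIFO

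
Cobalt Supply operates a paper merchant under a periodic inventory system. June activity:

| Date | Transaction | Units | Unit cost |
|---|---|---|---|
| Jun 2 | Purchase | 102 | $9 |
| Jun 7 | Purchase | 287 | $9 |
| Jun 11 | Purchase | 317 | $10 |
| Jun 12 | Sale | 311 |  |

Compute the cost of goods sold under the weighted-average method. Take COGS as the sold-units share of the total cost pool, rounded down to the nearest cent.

Jun 12, sell 311: 311/706 × $6,671.00 → $2,938.64
Ending inventory (cost pool remaining) = $3,732.36
Check: goods available $6,671.00 = COGS $2,938.64 + ending $3,732.36

COGS = $2,938.64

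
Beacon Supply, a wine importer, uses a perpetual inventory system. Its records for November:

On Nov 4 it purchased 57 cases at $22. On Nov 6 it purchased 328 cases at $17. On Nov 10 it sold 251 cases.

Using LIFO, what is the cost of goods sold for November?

Nov 10, 251 sold [LIFO — newest first]: 251 @ $17 = $4,267
Ending inventory: 57 @ $22 + 77 @ $17 = $2,563

COGS = $4,267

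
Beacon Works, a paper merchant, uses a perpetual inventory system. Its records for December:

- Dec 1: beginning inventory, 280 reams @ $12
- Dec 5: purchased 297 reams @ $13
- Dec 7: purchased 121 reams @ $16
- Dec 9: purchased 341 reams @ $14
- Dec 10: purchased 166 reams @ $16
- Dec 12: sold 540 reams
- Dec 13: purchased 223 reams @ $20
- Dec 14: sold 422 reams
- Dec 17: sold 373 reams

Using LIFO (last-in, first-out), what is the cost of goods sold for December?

Dec 12, 540 sold [LIFO — newest first]: 166 @ $16 + 341 @ $14 + 33 @ $16 = $7,958
Dec 14, 422 sold [LIFO — newest first]: 223 @ $20 + 88 @ $16 + 111 @ $13 = $7,311
Dec 17, 373 sold [LIFO — newest first]: 186 @ $13 + 187 @ $12 = $4,662
Total COGS = $7,958 + $7,311 + $4,662 = $19,931
Ending inventory: 93 @ $12 = $1,116
Check: goods available $21,047 = COGS $19,931 + ending $1,116

COGS = $19,931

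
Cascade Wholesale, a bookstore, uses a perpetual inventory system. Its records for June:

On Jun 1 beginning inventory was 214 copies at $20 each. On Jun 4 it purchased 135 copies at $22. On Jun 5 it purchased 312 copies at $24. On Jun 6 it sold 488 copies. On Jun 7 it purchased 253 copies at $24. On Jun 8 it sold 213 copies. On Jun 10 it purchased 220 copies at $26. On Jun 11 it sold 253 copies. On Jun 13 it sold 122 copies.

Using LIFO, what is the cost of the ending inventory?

Jun 6, 488 sold [LIFO — newest first]: 312 @ $24 + 135 @ $22 + 41 @ $20 = $11,278
Jun 8, 213 sold [LIFO — newest first]: 213 @ $24 = $5,112
Jun 11, 253 sold [LIFO — newest first]: 220 @ $26 + 33 @ $24 = $6,512
Jun 13, 122 sold [LIFO — newest first]: 7 @ $24 + 115 @ $20 = $2,468
Total COGS = $11,278 + $5,112 + $6,512 + $2,468 = $25,370
Ending inventory: 58 @ $20 = $1,160
Check: goods available $26,530 = COGS $25,370 + ending $1,160

Ending inventory = $1,160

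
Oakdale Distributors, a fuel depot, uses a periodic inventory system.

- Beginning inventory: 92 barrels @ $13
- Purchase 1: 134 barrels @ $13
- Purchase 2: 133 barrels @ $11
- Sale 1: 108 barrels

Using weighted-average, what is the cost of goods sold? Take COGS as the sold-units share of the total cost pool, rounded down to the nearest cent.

Sale 1, sell 108: 108/359 × $4,401.00 → $1,323.97
Ending inventory (cost pool remaining) = $3,077.03
Check: goods available $4,401.00 = COGS $1,323.97 + ending $3,077.03

COGS = $1,323.97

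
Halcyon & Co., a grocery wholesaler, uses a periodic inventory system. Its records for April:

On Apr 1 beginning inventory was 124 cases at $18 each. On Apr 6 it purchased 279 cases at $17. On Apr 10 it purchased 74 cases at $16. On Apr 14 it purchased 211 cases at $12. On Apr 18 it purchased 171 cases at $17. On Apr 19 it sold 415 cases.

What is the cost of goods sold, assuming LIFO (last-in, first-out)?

Apr 19, 415 sold [LIFO — newest first]: 171 @ $17 + 211 @ $12 + 33 @ $16 = $5,967
Ending inventory: 124 @ $18 + 279 @ $17 + 41 @ $16 = $7,631

COGS = $5,967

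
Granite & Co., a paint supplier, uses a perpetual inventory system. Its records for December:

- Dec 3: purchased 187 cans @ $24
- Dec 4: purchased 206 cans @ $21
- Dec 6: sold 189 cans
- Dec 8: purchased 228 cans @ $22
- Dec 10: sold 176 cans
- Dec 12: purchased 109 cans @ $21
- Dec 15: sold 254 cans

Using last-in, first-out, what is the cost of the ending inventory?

Dec 6, 189 sold [LIFO — newest first]: 189 @ $21 = $3,969
Dec 10, 176 sold [LIFO — newest first]: 176 @ $22 = $3,872
Dec 15, 254 sold [LIFO — newest first]: 109 @ $21 + 52 @ $22 + 17 @ $21 + 76 @ $24 = $5,614
Total COGS = $3,969 + $3,872 + $5,614 = $13,455
Ending inventory: 111 @ $24 = $2,664

Ending inventory = $2,664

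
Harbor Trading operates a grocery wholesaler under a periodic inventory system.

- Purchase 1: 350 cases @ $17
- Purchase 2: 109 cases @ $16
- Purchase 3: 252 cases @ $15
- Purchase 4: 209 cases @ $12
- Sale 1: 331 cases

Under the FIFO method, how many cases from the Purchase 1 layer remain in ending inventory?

19

Sale 1 (331) [FIFO — oldest first]: 331 @ $17 = $5,627
Ending inventory: 19 @ $17 + 109 @ $16 + 252 @ $15 + 209 @ $12 = $8,355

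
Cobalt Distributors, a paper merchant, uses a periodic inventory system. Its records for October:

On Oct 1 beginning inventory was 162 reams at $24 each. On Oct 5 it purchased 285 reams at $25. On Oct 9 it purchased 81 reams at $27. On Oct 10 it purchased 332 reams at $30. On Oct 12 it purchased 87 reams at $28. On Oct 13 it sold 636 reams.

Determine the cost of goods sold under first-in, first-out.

Oct 13, 636 sold [FIFO — oldest first]: 162 @ $24 + 285 @ $25 + 81 @ $27 + 108 @ $30 = $16,440
Ending inventory: 224 @ $30 + 87 @ $28 = $9,156

COGS = $16,440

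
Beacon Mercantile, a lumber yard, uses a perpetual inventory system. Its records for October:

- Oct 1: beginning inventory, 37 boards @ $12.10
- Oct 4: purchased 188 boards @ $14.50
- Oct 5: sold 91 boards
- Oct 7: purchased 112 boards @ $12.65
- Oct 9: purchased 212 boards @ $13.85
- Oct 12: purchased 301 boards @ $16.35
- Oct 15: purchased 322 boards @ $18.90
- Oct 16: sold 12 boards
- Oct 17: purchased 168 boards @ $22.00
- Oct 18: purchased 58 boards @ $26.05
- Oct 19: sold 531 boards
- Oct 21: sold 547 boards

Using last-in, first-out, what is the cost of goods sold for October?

COGS = $20,836.60

Oct 5, 91 sold [LIFO — newest first]: 91 @ $14.50 = $1,319.50
Oct 16, 12 sold [LIFO — newest first]: 12 @ $18.90 = $226.80
Oct 19, 531 sold [LIFO — newest first]: 58 @ $26.05 + 168 @ $22.00 + 305 @ $18.90 = $10,971.40
Oct 21, 547 sold [LIFO — newest first]: 5 @ $18.90 + 301 @ $16.35 + 212 @ $13.85 + 29 @ $12.65 = $8,318.90
Total COGS = $1,319.50 + $226.80 + $10,971.40 + $8,318.90 = $20,836.60
Ending inventory: 37 @ $12.10 + 97 @ $14.50 + 83 @ $12.65 = $2,904.15
Check: goods available $23,740.75 = COGS $20,836.60 + ending $2,904.15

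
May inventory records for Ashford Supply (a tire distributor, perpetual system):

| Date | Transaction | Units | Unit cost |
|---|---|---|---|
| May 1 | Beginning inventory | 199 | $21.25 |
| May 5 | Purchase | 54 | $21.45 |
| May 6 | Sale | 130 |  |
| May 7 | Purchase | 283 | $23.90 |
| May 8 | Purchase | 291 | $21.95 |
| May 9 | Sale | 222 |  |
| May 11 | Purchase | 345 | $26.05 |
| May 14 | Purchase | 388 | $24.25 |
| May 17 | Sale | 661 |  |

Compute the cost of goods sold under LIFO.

May 6, 130 sold [LIFO — newest first]: 54 @ $21.45 + 76 @ $21.25 = $2,773.30
May 9, 222 sold [LIFO — newest first]: 222 @ $21.95 = $4,872.90
May 17, 661 sold [LIFO — newest first]: 388 @ $24.25 + 273 @ $26.05 = $16,520.65
Total COGS = $2,773.30 + $4,872.90 + $16,520.65 = $24,166.85
Ending inventory: 123 @ $21.25 + 283 @ $23.90 + 69 @ $21.95 + 72 @ $26.05 = $12,767.60

COGS = $24,166.85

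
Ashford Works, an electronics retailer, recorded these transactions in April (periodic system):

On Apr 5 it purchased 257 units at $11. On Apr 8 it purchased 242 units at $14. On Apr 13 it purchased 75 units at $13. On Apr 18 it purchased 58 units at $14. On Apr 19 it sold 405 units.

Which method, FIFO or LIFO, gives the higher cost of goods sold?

FIFO COGS: 257 @ $11 + 148 @ $14 = $4,899
LIFO COGS: 58 @ $14 + 75 @ $13 + 242 @ $14 + 30 @ $11 = $5,505

LIFO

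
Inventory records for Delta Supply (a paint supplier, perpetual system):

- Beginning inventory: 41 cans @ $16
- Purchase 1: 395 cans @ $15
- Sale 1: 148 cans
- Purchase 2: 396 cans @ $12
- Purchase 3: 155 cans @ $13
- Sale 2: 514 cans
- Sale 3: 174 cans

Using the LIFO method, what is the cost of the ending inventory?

Sale 1 (148) [LIFO — newest first]: 148 @ $15 = $2,220
Sale 2 (514) [LIFO — newest first]: 155 @ $13 + 359 @ $12 = $6,323
Sale 3 (174) [LIFO — newest first]: 37 @ $12 + 137 @ $15 = $2,499
Total COGS = $2,220 + $6,323 + $2,499 = $11,042
Ending inventory: 41 @ $16 + 110 @ $15 = $2,306

Ending inventory = $2,306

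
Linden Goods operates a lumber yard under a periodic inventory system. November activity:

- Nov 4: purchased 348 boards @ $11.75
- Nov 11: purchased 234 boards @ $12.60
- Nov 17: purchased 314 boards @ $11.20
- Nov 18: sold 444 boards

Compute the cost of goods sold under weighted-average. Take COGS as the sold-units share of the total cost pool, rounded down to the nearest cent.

Nov 18, sell 444: 444/896 × $10,554.20 → $5,229.98
Ending inventory (cost pool remaining) = $5,324.22

COGS = $5,229.98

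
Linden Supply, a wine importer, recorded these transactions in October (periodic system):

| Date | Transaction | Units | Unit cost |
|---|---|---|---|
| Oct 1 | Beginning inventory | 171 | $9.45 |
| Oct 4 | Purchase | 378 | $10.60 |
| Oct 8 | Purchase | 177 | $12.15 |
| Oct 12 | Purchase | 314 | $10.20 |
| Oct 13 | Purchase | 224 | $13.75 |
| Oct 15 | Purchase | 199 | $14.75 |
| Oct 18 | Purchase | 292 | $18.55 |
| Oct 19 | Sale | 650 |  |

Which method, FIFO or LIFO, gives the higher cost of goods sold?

FIFO COGS: 171 @ $9.45 + 378 @ $10.60 + 101 @ $12.15 = $6,849.90
LIFO COGS: 292 @ $18.55 + 199 @ $14.75 + 159 @ $13.75 = $10,538.10

LIFO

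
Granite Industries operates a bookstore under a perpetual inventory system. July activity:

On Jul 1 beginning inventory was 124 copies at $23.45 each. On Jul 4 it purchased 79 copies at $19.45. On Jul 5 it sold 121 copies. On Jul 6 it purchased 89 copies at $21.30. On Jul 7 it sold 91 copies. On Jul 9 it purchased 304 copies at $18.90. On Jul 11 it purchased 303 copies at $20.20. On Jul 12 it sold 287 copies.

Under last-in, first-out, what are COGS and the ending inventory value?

COGS = $10,261.45; ending inventory = $7,944.80

Jul 5, 121 sold [LIFO — newest first]: 79 @ $19.45 + 42 @ $23.45 = $2,521.45
Jul 7, 91 sold [LIFO — newest first]: 89 @ $21.30 + 2 @ $23.45 = $1,942.60
Jul 12, 287 sold [LIFO — newest first]: 287 @ $20.20 = $5,797.40
Total COGS = $2,521.45 + $1,942.60 + $5,797.40 = $10,261.45
Ending inventory: 80 @ $23.45 + 304 @ $18.90 + 16 @ $20.20 = $7,944.80
Check: goods available $18,206.25 = COGS $10,261.45 + ending $7,944.80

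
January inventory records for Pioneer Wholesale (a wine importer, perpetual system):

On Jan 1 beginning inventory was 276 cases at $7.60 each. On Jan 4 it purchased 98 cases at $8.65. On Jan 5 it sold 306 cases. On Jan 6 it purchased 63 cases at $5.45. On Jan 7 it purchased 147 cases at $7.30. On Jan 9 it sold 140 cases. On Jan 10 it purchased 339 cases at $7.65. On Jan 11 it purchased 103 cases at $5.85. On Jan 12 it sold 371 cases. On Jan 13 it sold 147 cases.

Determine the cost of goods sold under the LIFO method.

Jan 5, 306 sold [LIFO — newest first]: 98 @ $8.65 + 208 @ $7.60 = $2,428.50
Jan 9, 140 sold [LIFO — newest first]: 140 @ $7.30 = $1,022.00
Jan 12, 371 sold [LIFO — newest first]: 103 @ $5.85 + 268 @ $7.65 = $2,652.75
Jan 13, 147 sold [LIFO — newest first]: 71 @ $7.65 + 7 @ $7.30 + 63 @ $5.45 + 6 @ $7.60 = $983.20
Total COGS = $2,428.50 + $1,022.00 + $2,652.75 + $983.20 = $7,086.45
Ending inventory: 62 @ $7.60 = $471.20
Check: goods available $7,557.65 = COGS $7,086.45 + ending $471.20

COGS = $7,086.45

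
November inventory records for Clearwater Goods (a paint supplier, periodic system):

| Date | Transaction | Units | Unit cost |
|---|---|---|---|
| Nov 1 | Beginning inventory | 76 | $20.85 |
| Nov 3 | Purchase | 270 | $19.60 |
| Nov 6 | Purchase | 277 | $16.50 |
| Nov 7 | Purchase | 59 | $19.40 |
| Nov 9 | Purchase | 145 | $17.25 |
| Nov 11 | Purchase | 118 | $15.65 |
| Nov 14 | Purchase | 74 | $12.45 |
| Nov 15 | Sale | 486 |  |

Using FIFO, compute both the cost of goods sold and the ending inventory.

COGS = $9,186.60; ending inventory = $8,674.35

Nov 15, 486 sold [FIFO — oldest first]: 76 @ $20.85 + 270 @ $19.60 + 140 @ $16.50 = $9,186.60
Ending inventory: 137 @ $16.50 + 59 @ $19.40 + 145 @ $17.25 + 118 @ $15.65 + 74 @ $12.45 = $8,674.35
Check: goods available $17,860.95 = COGS $9,186.60 + ending $8,674.35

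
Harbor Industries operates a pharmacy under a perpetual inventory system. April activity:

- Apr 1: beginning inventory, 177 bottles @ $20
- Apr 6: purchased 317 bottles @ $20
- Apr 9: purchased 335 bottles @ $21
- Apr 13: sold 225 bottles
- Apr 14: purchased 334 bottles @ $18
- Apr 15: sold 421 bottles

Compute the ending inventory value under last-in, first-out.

Apr 13, 225 sold [LIFO — newest first]: 225 @ $21 = $4,725
Apr 15, 421 sold [LIFO — newest first]: 334 @ $18 + 87 @ $21 = $7,839
Total COGS = $4,725 + $7,839 = $12,564
Ending inventory: 177 @ $20 + 317 @ $20 + 23 @ $21 = $10,363

Ending inventory = $10,363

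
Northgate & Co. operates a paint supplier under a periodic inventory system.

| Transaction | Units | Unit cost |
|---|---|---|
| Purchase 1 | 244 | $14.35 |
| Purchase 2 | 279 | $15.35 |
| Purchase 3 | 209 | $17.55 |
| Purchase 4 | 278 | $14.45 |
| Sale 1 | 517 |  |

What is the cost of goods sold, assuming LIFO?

Sale 1 (517) [LIFO — newest first]: 278 @ $14.45 + 209 @ $17.55 + 30 @ $15.35 = $8,145.55
Ending inventory: 244 @ $14.35 + 249 @ $15.35 = $7,323.55

COGS = $8,145.55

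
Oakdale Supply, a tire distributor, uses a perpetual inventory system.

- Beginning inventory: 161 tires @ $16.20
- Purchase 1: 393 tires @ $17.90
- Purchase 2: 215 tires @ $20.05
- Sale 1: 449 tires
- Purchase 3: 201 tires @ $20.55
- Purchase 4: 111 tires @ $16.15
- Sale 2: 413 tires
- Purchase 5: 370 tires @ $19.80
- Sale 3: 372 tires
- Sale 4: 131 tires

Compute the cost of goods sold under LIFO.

COGS = $25,809.65

Sale 1 (449) [LIFO — newest first]: 215 @ $20.05 + 234 @ $17.90 = $8,499.35
Sale 2 (413) [LIFO — newest first]: 111 @ $16.15 + 201 @ $20.55 + 101 @ $17.90 = $7,731.10
Sale 3 (372) [LIFO — newest first]: 370 @ $19.80 + 2 @ $17.90 = $7,361.80
Sale 4 (131) [LIFO — newest first]: 56 @ $17.90 + 75 @ $16.20 = $2,217.40
Total COGS = $8,499.35 + $7,731.10 + $7,361.80 + $2,217.40 = $25,809.65
Ending inventory: 86 @ $16.20 = $1,393.20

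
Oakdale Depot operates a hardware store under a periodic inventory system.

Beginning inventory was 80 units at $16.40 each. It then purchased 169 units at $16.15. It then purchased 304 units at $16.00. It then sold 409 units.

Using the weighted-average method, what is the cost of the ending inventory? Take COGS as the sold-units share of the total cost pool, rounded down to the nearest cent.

Ending inventory = $2,318.94

Sale 1, sell 409: 409/553 × $8,905.35 → $6,586.41
Ending inventory (cost pool remaining) = $2,318.94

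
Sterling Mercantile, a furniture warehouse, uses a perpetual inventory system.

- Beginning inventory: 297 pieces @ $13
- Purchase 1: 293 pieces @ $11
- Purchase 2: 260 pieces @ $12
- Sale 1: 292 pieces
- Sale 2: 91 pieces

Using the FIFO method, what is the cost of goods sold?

COGS = $4,807

Sale 1 (292) [FIFO — oldest first]: 292 @ $13 = $3,796
Sale 2 (91) [FIFO — oldest first]: 5 @ $13 + 86 @ $11 = $1,011
Total COGS = $3,796 + $1,011 = $4,807
Ending inventory: 207 @ $11 + 260 @ $12 = $5,397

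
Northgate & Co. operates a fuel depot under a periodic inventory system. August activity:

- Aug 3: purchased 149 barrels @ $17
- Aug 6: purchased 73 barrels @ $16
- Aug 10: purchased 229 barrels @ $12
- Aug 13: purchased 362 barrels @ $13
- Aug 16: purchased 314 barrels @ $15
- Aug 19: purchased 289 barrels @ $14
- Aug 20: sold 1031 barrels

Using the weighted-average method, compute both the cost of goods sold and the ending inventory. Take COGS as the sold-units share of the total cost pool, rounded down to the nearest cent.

COGS = $14,497.34; ending inventory = $5,413.66

Aug 20, sell 1031: 1031/1416 × $19,911.00 → $14,497.34
Ending inventory (cost pool remaining) = $5,413.66
Check: goods available $19,911.00 = COGS $14,497.34 + ending $5,413.66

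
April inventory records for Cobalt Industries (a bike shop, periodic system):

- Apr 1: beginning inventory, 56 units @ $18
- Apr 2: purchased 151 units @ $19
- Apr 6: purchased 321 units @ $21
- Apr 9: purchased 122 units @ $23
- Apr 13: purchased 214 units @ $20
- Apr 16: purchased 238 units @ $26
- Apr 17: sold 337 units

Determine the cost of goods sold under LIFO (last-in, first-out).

Apr 17, 337 sold [LIFO — newest first]: 238 @ $26 + 99 @ $20 = $8,168
Ending inventory: 56 @ $18 + 151 @ $19 + 321 @ $21 + 122 @ $23 + 115 @ $20 = $15,724

COGS = $8,168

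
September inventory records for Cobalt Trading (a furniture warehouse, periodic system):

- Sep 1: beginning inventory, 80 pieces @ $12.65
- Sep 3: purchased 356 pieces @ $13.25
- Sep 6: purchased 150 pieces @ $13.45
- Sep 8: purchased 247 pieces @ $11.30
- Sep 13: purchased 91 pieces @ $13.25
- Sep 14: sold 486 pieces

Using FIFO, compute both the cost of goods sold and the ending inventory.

Sep 14, 486 sold [FIFO — oldest first]: 80 @ $12.65 + 356 @ $13.25 + 50 @ $13.45 = $6,401.50
Ending inventory: 100 @ $13.45 + 247 @ $11.30 + 91 @ $13.25 = $5,341.85
Check: goods available $11,743.35 = COGS $6,401.50 + ending $5,341.85

COGS = $6,401.50; ending inventory = $5,341.85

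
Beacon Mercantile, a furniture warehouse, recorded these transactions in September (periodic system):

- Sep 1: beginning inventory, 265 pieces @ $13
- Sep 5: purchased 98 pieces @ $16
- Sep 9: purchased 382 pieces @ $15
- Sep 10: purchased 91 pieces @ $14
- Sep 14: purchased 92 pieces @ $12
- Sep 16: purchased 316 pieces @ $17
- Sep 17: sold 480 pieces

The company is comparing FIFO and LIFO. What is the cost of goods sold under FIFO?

FIFO COGS: 265 @ $13 + 98 @ $16 + 117 @ $15 = $6,768
LIFO COGS: 316 @ $17 + 92 @ $12 + 72 @ $14 = $7,484

COGS = $6,768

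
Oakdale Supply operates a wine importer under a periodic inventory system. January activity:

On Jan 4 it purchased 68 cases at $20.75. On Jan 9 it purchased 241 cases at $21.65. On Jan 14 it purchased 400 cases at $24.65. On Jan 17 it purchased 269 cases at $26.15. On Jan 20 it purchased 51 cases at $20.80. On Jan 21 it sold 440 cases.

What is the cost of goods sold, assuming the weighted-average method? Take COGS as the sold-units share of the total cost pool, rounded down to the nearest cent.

COGS = $10,512.02

Jan 21, sell 440: 440/1029 × $24,583.80 → $10,512.02
Ending inventory (cost pool remaining) = $14,071.78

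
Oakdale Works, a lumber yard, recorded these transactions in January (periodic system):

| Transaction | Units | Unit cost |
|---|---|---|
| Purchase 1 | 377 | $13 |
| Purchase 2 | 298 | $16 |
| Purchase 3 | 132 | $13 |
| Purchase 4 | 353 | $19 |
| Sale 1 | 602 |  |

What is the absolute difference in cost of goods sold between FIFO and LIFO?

FIFO COGS: 377 @ $13 + 225 @ $16 = $8,501
LIFO COGS: 353 @ $19 + 132 @ $13 + 117 @ $16 = $10,295
Difference = |$8,501 − $10,295| = $1,794

$1,794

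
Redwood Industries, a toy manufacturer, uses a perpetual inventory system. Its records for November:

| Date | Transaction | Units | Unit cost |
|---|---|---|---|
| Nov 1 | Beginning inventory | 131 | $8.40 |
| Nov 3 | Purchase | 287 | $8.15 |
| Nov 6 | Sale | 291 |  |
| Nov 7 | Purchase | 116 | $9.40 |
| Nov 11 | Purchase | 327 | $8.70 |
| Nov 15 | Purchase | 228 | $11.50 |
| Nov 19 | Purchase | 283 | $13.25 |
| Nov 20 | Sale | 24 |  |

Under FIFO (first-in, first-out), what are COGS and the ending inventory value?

COGS = $2,600.00; ending inventory = $11,146.50

Nov 6, 291 sold [FIFO — oldest first]: 131 @ $8.40 + 160 @ $8.15 = $2,404.40
Nov 20, 24 sold [FIFO — oldest first]: 24 @ $8.15 = $195.60
Total COGS = $2,404.40 + $195.60 = $2,600.00
Ending inventory: 103 @ $8.15 + 116 @ $9.40 + 327 @ $8.70 + 228 @ $11.50 + 283 @ $13.25 = $11,146.50
Check: goods available $13,746.50 = COGS $2,600.00 + ending $11,146.50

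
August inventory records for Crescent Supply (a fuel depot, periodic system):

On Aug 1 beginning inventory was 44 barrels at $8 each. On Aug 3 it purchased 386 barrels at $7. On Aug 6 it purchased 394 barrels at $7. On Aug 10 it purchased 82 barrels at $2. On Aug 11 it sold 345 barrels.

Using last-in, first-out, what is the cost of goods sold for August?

Aug 11, 345 sold [LIFO — newest first]: 82 @ $2 + 263 @ $7 = $2,005
Ending inventory: 44 @ $8 + 386 @ $7 + 131 @ $7 = $3,971

COGS = $2,005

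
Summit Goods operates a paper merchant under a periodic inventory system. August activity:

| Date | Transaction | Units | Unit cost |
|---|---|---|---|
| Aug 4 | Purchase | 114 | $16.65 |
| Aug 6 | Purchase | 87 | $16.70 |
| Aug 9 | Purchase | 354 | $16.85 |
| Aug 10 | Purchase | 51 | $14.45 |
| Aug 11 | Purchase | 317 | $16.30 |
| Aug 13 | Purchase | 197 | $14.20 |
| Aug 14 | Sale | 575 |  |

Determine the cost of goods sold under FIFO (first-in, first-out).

Aug 14, 575 sold [FIFO — oldest first]: 114 @ $16.65 + 87 @ $16.70 + 354 @ $16.85 + 20 @ $14.45 = $9,604.90
Ending inventory: 31 @ $14.45 + 317 @ $16.30 + 197 @ $14.20 = $8,412.45

COGS = $9,604.90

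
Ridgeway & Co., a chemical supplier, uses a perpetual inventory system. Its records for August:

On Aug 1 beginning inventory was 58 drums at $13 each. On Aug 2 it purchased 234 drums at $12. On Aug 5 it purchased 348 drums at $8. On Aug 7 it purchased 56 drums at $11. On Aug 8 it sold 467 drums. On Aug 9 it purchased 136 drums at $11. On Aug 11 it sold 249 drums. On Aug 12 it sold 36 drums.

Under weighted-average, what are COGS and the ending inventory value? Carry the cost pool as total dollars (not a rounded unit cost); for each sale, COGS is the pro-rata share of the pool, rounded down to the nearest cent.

After Aug 1: 58 on hand, pool $754.00 (≈ $13.0000 each)
After Aug 2: 292 on hand, pool $3,562.00 (≈ $12.1986 each)
After Aug 5: 640 on hand, pool $6,346.00 (≈ $9.9156 each)
After Aug 7: 696 on hand, pool $6,962.00 (≈ $10.0029 each)
Aug 8, sell 467: 467/696 × $6,962.00 → $4,671.34
After Aug 9: 365 on hand, pool $3,786.66 (≈ $10.3744 each)
Aug 11, sell 249: 249/365 × $3,786.66 → $2,583.22
Aug 12, sell 36: 36/116 × $1,203.44 → $373.48
Total COGS = $4,671.34 + $2,583.22 + $373.48 = $7,628.04
Ending inventory (cost pool remaining) = $829.96
Check: goods available $8,458.00 = COGS $7,628.04 + ending $829.96

COGS = $7,628.04; ending inventory = $829.96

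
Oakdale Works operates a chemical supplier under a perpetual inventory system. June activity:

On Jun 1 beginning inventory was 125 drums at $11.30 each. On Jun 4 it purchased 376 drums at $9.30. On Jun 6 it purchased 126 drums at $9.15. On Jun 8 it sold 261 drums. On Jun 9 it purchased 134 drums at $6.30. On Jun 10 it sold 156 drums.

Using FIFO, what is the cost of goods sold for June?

Jun 8, 261 sold [FIFO — oldest first]: 125 @ $11.30 + 136 @ $9.30 = $2,677.30
Jun 10, 156 sold [FIFO — oldest first]: 156 @ $9.30 = $1,450.80
Total COGS = $2,677.30 + $1,450.80 = $4,128.10
Ending inventory: 84 @ $9.30 + 126 @ $9.15 + 134 @ $6.30 = $2,778.30

COGS = $4,128.10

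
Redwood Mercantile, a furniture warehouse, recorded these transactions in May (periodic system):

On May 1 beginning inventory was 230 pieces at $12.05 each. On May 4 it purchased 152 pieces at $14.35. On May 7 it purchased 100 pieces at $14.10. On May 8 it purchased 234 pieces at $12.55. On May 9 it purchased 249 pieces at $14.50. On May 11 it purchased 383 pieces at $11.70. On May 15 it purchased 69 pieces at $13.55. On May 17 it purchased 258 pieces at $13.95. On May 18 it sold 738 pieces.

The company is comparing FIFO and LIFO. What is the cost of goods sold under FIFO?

FIFO COGS: 230 @ $12.05 + 152 @ $14.35 + 100 @ $14.10 + 234 @ $12.55 + 22 @ $14.50 = $9,618.40
LIFO COGS: 258 @ $13.95 + 69 @ $13.55 + 383 @ $11.70 + 28 @ $14.50 = $9,421.15

COGS = $9,618.40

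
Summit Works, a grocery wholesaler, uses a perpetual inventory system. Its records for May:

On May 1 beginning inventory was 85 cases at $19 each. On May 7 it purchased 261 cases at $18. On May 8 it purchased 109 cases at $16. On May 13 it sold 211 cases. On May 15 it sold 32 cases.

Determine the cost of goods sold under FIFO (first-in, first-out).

May 13, 211 sold [FIFO — oldest first]: 85 @ $19 + 126 @ $18 = $3,883
May 15, 32 sold [FIFO — oldest first]: 32 @ $18 = $576
Total COGS = $3,883 + $576 = $4,459
Ending inventory: 103 @ $18 + 109 @ $16 = $3,598
Check: goods available $8,057 = COGS $4,459 + ending $3,598

COGS = $4,459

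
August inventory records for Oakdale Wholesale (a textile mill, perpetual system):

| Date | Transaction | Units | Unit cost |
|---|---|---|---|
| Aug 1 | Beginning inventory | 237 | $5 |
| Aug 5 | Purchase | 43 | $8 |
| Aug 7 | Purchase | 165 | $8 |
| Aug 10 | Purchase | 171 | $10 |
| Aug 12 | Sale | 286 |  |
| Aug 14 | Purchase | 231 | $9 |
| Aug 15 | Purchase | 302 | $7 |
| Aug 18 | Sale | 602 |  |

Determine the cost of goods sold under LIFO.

COGS = $7,375

Aug 12, 286 sold [LIFO — newest first]: 171 @ $10 + 115 @ $8 = $2,630
Aug 18, 602 sold [LIFO — newest first]: 302 @ $7 + 231 @ $9 + 50 @ $8 + 19 @ $8 = $4,745
Total COGS = $2,630 + $4,745 = $7,375
Ending inventory: 237 @ $5 + 24 @ $8 = $1,377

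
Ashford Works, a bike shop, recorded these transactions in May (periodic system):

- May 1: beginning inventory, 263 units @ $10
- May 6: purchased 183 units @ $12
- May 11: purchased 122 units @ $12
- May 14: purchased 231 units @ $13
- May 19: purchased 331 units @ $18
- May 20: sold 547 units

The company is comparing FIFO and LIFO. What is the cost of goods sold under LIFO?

FIFO COGS: 263 @ $10 + 183 @ $12 + 101 @ $12 = $6,038
LIFO COGS: 331 @ $18 + 216 @ $13 = $8,766

COGS = $8,766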